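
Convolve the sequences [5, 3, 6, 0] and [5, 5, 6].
y[0] = 5×5 = 25; y[1] = 5×5 + 3×5 = 40; y[2] = 5×6 + 3×5 + 6×5 = 75; y[3] = 3×6 + 6×5 + 0×5 = 48; y[4] = 6×6 + 0×5 = 36; y[5] = 0×6 = 0

[25, 40, 75, 48, 36, 0]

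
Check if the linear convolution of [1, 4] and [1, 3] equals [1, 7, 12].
Recompute linear convolution of [1, 4] and [1, 3]: y[0] = 1×1 = 1; y[1] = 1×3 + 4×1 = 7; y[2] = 4×3 = 12 → [1, 7, 12]. Given [1, 7, 12] matches, so answer: Yes

Yes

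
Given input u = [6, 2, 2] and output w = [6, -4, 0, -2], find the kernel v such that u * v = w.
Output length 4 = len(u) + len(v) - 1 ⇒ len(v) = 2. Solve v forward using v[k] = (w[k] - Σ_{i≥1} u[i]·v[k-i]) / u[0]: v[0] = w[0] / u[0] = 6 / 6 = 1; v[1] = (w[1] - 2×1) / u[0] = (-4 - 2×1) / 6 = -1. So v = [1, -1]. Forward-check [6, 2, 2] * [1, -1]: w[0] = 6×1 = 6; w[1] = 6×-1 + 2×1 = -4; w[2] = 2×-1 + 2×1 = 0; w[3] = 2×-1 = -2 → [6, -4, 0, -2] ✓

[1, -1]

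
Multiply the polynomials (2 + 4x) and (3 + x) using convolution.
Ascending coefficients: a = [2, 4], b = [3, 1]. c[0] = 2×3 = 6; c[1] = 2×1 + 4×3 = 14; c[2] = 4×1 = 4. Result coefficients: [6, 14, 4] → 6 + 14x + 4x^2

6 + 14x + 4x^2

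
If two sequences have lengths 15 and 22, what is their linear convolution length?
Linear/full convolution length: m + n - 1 = 15 + 22 - 1 = 36

36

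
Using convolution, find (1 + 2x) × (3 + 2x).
Ascending coefficients: a = [1, 2], b = [3, 2]. c[0] = 1×3 = 3; c[1] = 1×2 + 2×3 = 8; c[2] = 2×2 = 4. Result coefficients: [3, 8, 4] → 3 + 8x + 4x^2

3 + 8x + 4x^2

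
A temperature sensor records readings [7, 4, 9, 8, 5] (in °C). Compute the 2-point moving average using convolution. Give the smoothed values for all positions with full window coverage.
2-point moving average kernel = [1, 1]. Apply in 'valid' mode (full window coverage): avg[0] = (7 + 4) / 2 = 5.5; avg[1] = (4 + 9) / 2 = 6.5; avg[2] = (9 + 8) / 2 = 8.5; avg[3] = (8 + 5) / 2 = 6.5. Smoothed values: [5.5, 6.5, 8.5, 6.5]

[5.5, 6.5, 8.5, 6.5]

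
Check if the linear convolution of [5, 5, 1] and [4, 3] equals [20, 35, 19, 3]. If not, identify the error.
Recompute linear convolution of [5, 5, 1] and [4, 3]: y[0] = 5×4 = 20; y[1] = 5×3 + 5×4 = 35; y[2] = 5×3 + 1×4 = 19; y[3] = 1×3 = 3 → [20, 35, 19, 3]. Given [20, 35, 19, 3] matches, so answer: Yes

Yes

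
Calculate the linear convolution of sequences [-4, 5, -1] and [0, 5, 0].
y[0] = -4×0 = 0; y[1] = -4×5 + 5×0 = -20; y[2] = -4×0 + 5×5 + -1×0 = 25; y[3] = 5×0 + -1×5 = -5; y[4] = -1×0 = 0

[0, -20, 25, -5, 0]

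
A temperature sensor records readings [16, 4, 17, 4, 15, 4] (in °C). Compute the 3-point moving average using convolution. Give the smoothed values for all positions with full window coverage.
3-point moving average kernel = [1, 1, 1]. Apply in 'valid' mode (full window coverage): avg[0] = (16 + 4 + 17) / 3 = 12.33; avg[1] = (4 + 17 + 4) / 3 = 8.33; avg[2] = (17 + 4 + 15) / 3 = 12.0; avg[3] = (4 + 15 + 4) / 3 = 7.67. Smoothed values: [12.33, 8.33, 12.0, 7.67]

[12.33, 8.33, 12.0, 7.67]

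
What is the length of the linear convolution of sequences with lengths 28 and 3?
Linear/full convolution length: m + n - 1 = 28 + 3 - 1 = 30

30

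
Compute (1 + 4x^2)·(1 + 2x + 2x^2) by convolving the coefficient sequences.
Ascending coefficients: a = [1, 0, 4], b = [1, 2, 2]. c[0] = 1×1 = 1; c[1] = 1×2 + 0×1 = 2; c[2] = 1×2 + 0×2 + 4×1 = 6; c[3] = 0×2 + 4×2 = 8; c[4] = 4×2 = 8. Result coefficients: [1, 2, 6, 8, 8] → 1 + 2x + 6x^2 + 8x^3 + 8x^4

1 + 2x + 6x^2 + 8x^3 + 8x^4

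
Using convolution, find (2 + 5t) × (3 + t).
Ascending coefficients: a = [2, 5], b = [3, 1]. c[0] = 2×3 = 6; c[1] = 2×1 + 5×3 = 17; c[2] = 5×1 = 5. Result coefficients: [6, 17, 5] → 6 + 17t + 5t^2

6 + 17t + 5t^2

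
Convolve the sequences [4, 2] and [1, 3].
y[0] = 4×1 = 4; y[1] = 4×3 + 2×1 = 14; y[2] = 2×3 = 6

[4, 14, 6]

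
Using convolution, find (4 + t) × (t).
Ascending coefficients: a = [4, 1], b = [0, 1]. c[0] = 4×0 = 0; c[1] = 4×1 + 1×0 = 4; c[2] = 1×1 = 1. Result coefficients: [0, 4, 1] → 4t + t^2

4t + t^2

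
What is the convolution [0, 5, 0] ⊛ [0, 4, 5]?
y[0] = 0×0 = 0; y[1] = 0×4 + 5×0 = 0; y[2] = 0×5 + 5×4 + 0×0 = 20; y[3] = 5×5 + 0×4 = 25; y[4] = 0×5 = 0

[0, 0, 20, 25, 0]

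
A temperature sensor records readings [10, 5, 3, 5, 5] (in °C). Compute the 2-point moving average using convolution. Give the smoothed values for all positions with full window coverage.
2-point moving average kernel = [1, 1]. Apply in 'valid' mode (full window coverage): avg[0] = (10 + 5) / 2 = 7.5; avg[1] = (5 + 3) / 2 = 4.0; avg[2] = (3 + 5) / 2 = 4.0; avg[3] = (5 + 5) / 2 = 5.0. Smoothed values: [7.5, 4.0, 4.0, 5.0]

[7.5, 4.0, 4.0, 5.0]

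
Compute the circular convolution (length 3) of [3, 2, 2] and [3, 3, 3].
Use y[k] = Σ_j f[j]·g[(k-j) mod 3]. y[0] = 3×3 + 2×3 + 2×3 = 21; y[1] = 3×3 + 2×3 + 2×3 = 21; y[2] = 3×3 + 2×3 + 2×3 = 21. Result: [21, 21, 21]

[21, 21, 21]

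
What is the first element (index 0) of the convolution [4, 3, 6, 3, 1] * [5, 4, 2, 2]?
Use y[k] = Σ_i a[i]·b[k-i] at k=0. y[0] = 4×5 = 20

20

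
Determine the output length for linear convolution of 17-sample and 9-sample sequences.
Linear/full convolution length: m + n - 1 = 17 + 9 - 1 = 25

25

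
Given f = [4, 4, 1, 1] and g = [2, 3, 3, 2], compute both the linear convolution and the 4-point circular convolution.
Linear: y_lin[0] = 4×2 = 8; y_lin[1] = 4×3 + 4×2 = 20; y_lin[2] = 4×3 + 4×3 + 1×2 = 26; y_lin[3] = 4×2 + 4×3 + 1×3 + 1×2 = 25; y_lin[4] = 4×2 + 1×3 + 1×3 = 14; y_lin[5] = 1×2 + 1×3 = 5; y_lin[6] = 1×2 = 2 → [8, 20, 26, 25, 14, 5, 2]. Circular (length 4): y[0] = 4×2 + 4×2 + 1×3 + 1×3 = 22; y[1] = 4×3 + 4×2 + 1×2 + 1×3 = 25; y[2] = 4×3 + 4×3 + 1×2 + 1×2 = 28; y[3] = 4×2 + 4×3 + 1×3 + 1×2 = 25 → [22, 25, 28, 25]

Linear: [8, 20, 26, 25, 14, 5, 2], Circular: [22, 25, 28, 25]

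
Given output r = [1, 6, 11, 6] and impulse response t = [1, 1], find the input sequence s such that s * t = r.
Deconvolve r=[1, 6, 11, 6] by t=[1, 1]. Since t[0]=1, solve forward: s[0] = r[0] / 1 = 1; s[1] = (r[1] - 1×1) / 1 = 5; s[2] = (r[2] - 5×1) / 1 = 6. So s = [1, 5, 6]. Check by forward convolution: r[0] = 1×1 = 1; r[1] = 1×1 + 5×1 = 6; r[2] = 5×1 + 6×1 = 11; r[3] = 6×1 = 6

[1, 5, 6]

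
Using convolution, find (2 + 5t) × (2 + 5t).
Ascending coefficients: a = [2, 5], b = [2, 5]. c[0] = 2×2 = 4; c[1] = 2×5 + 5×2 = 20; c[2] = 5×5 = 25. Result coefficients: [4, 20, 25] → 4 + 20t + 25t^2

4 + 20t + 25t^2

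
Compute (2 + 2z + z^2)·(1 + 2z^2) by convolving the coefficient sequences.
Ascending coefficients: a = [2, 2, 1], b = [1, 0, 2]. c[0] = 2×1 = 2; c[1] = 2×0 + 2×1 = 2; c[2] = 2×2 + 2×0 + 1×1 = 5; c[3] = 2×2 + 1×0 = 4; c[4] = 1×2 = 2. Result coefficients: [2, 2, 5, 4, 2] → 2 + 2z + 5z^2 + 4z^3 + 2z^4

2 + 2z + 5z^2 + 4z^3 + 2z^4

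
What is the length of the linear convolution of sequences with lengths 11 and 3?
Linear/full convolution length: m + n - 1 = 11 + 3 - 1 = 13

13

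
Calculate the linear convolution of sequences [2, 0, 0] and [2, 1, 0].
y[0] = 2×2 = 4; y[1] = 2×1 + 0×2 = 2; y[2] = 2×0 + 0×1 + 0×2 = 0; y[3] = 0×0 + 0×1 = 0; y[4] = 0×0 = 0

[4, 2, 0, 0, 0]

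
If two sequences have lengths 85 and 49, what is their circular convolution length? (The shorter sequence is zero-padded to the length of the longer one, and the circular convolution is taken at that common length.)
Circular convolution (zero-padding the shorter input) has length max(m, n) = max(85, 49) = 85

85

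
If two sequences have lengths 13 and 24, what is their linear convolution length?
Linear/full convolution length: m + n - 1 = 13 + 24 - 1 = 36

36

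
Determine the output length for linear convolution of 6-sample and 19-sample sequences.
Linear/full convolution length: m + n - 1 = 6 + 19 - 1 = 24

24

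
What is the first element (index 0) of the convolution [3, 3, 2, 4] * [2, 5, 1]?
Use y[k] = Σ_i a[i]·b[k-i] at k=0. y[0] = 3×2 = 6

6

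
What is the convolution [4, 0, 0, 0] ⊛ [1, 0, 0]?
y[0] = 4×1 = 4; y[1] = 4×0 + 0×1 = 0; y[2] = 4×0 + 0×0 + 0×1 = 0; y[3] = 0×0 + 0×0 + 0×1 = 0; y[4] = 0×0 + 0×0 = 0; y[5] = 0×0 = 0

[4, 0, 0, 0, 0, 0]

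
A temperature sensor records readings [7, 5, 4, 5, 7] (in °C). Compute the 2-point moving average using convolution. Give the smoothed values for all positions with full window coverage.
2-point moving average kernel = [1, 1]. Apply in 'valid' mode (full window coverage): avg[0] = (7 + 5) / 2 = 6.0; avg[1] = (5 + 4) / 2 = 4.5; avg[2] = (4 + 5) / 2 = 4.5; avg[3] = (5 + 7) / 2 = 6.0. Smoothed values: [6.0, 4.5, 4.5, 6.0]

[6.0, 4.5, 4.5, 6.0]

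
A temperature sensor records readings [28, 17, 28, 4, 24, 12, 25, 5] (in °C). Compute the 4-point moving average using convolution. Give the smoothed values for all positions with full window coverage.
4-point moving average kernel = [1, 1, 1, 1]. Apply in 'valid' mode (full window coverage): avg[0] = (28 + 17 + 28 + 4) / 4 = 19.25; avg[1] = (17 + 28 + 4 + 24) / 4 = 18.25; avg[2] = (28 + 4 + 24 + 12) / 4 = 17.0; avg[3] = (4 + 24 + 12 + 25) / 4 = 16.25; avg[4] = (24 + 12 + 25 + 5) / 4 = 16.5. Smoothed values: [19.25, 18.25, 17.0, 16.25, 16.5]

[19.25, 18.25, 17.0, 16.25, 16.5]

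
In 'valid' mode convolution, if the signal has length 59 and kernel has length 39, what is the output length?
'Valid' mode counts only positions where the kernel fully overlaps the signal: m - n + 1 = 59 - 39 + 1 = 21

21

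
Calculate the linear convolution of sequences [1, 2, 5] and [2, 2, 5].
y[0] = 1×2 = 2; y[1] = 1×2 + 2×2 = 6; y[2] = 1×5 + 2×2 + 5×2 = 19; y[3] = 2×5 + 5×2 = 20; y[4] = 5×5 = 25

[2, 6, 19, 20, 25]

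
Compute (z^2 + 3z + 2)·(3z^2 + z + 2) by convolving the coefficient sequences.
Ascending coefficients: a = [2, 3, 1], b = [2, 1, 3]. c[0] = 2×2 = 4; c[1] = 2×1 + 3×2 = 8; c[2] = 2×3 + 3×1 + 1×2 = 11; c[3] = 3×3 + 1×1 = 10; c[4] = 1×3 = 3. Result coefficients: [4, 8, 11, 10, 3] → 3z^4 + 10z^3 + 11z^2 + 8z + 4

3z^4 + 10z^3 + 11z^2 + 8z + 4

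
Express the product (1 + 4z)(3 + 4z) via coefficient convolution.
Ascending coefficients: a = [1, 4], b = [3, 4]. c[0] = 1×3 = 3; c[1] = 1×4 + 4×3 = 16; c[2] = 4×4 = 16. Result coefficients: [3, 16, 16] → 3 + 16z + 16z^2

3 + 16z + 16z^2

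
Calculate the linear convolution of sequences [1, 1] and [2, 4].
y[0] = 1×2 = 2; y[1] = 1×4 + 1×2 = 6; y[2] = 1×4 = 4

[2, 6, 4]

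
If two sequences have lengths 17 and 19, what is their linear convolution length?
Linear/full convolution length: m + n - 1 = 17 + 19 - 1 = 35

35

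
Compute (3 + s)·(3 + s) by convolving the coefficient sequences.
Ascending coefficients: a = [3, 1], b = [3, 1]. c[0] = 3×3 = 9; c[1] = 3×1 + 1×3 = 6; c[2] = 1×1 = 1. Result coefficients: [9, 6, 1] → 9 + 6s + s^2

9 + 6s + s^2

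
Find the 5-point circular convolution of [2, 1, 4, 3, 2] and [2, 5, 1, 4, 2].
Use y[k] = Σ_j s[j]·t[(k-j) mod 5]. y[0] = 2×2 + 1×2 + 4×4 + 3×1 + 2×5 = 35; y[1] = 2×5 + 1×2 + 4×2 + 3×4 + 2×1 = 34; y[2] = 2×1 + 1×5 + 4×2 + 3×2 + 2×4 = 29; y[3] = 2×4 + 1×1 + 4×5 + 3×2 + 2×2 = 39; y[4] = 2×2 + 1×4 + 4×1 + 3×5 + 2×2 = 31. Result: [35, 34, 29, 39, 31]

[35, 34, 29, 39, 31]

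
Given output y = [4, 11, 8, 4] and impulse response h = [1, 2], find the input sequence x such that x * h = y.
Deconvolve y=[4, 11, 8, 4] by h=[1, 2]. Since h[0]=1, solve forward: x[0] = y[0] / 1 = 4; x[1] = (y[1] - 4×2) / 1 = 3; x[2] = (y[2] - 3×2) / 1 = 2. So x = [4, 3, 2]. Check by forward convolution: y[0] = 4×1 = 4; y[1] = 4×2 + 3×1 = 11; y[2] = 3×2 + 2×1 = 8; y[3] = 2×2 = 4

[4, 3, 2]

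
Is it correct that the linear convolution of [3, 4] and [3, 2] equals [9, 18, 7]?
Recompute linear convolution of [3, 4] and [3, 2]: y[0] = 3×3 = 9; y[1] = 3×2 + 4×3 = 18; y[2] = 4×2 = 8 → [9, 18, 8]. Compare to given [9, 18, 7]: they differ at index 2: given 7, correct 8, so answer: No

No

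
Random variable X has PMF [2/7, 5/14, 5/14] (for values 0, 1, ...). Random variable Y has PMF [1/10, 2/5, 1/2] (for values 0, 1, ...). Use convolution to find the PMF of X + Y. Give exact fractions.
P(X+Y=k) = Σ_i P(X=i)·P(Y=k-i) — a convolution of [2/7, 5/14, 5/14] and [1/10, 2/5, 1/2]. P(X+Y=0) = (2/7)×(1/10) = 1/35; P(X+Y=1) = (2/7)×(2/5) + (5/14)×(1/10) = 4/35 + 1/28 = 3/20; P(X+Y=2) = (2/7)×(1/2) + (5/14)×(2/5) + (5/14)×(1/10) = 1/7 + 1/7 + 1/28 = 9/28; P(X+Y=3) = (5/14)×(1/2) + (5/14)×(2/5) = 5/28 + 1/7 = 9/28; P(X+Y=4) = (5/14)×(1/2) = 5/28. PMF: [1/35, 3/20, 9/28, 9/28, 5/28] (sums to 1 ✓)

[1/35, 3/20, 9/28, 9/28, 5/28]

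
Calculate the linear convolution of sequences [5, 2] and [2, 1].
y[0] = 5×2 = 10; y[1] = 5×1 + 2×2 = 9; y[2] = 2×1 = 2

[10, 9, 2]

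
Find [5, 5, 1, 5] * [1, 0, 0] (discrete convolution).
y[0] = 5×1 = 5; y[1] = 5×0 + 5×1 = 5; y[2] = 5×0 + 5×0 + 1×1 = 1; y[3] = 5×0 + 1×0 + 5×1 = 5; y[4] = 1×0 + 5×0 = 0; y[5] = 5×0 = 0

[5, 5, 1, 5, 0, 0]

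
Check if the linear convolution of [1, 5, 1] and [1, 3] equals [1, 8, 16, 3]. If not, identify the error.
Recompute linear convolution of [1, 5, 1] and [1, 3]: y[0] = 1×1 = 1; y[1] = 1×3 + 5×1 = 8; y[2] = 5×3 + 1×1 = 16; y[3] = 1×3 = 3 → [1, 8, 16, 3]. Given [1, 8, 16, 3] matches, so answer: Yes

Yes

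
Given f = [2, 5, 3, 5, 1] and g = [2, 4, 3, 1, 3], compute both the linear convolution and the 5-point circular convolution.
Linear: y_lin[0] = 2×2 = 4; y_lin[1] = 2×4 + 5×2 = 18; y_lin[2] = 2×3 + 5×4 + 3×2 = 32; y_lin[3] = 2×1 + 5×3 + 3×4 + 5×2 = 39; y_lin[4] = 2×3 + 5×1 + 3×3 + 5×4 + 1×2 = 42; y_lin[5] = 5×3 + 3×1 + 5×3 + 1×4 = 37; y_lin[6] = 3×3 + 5×1 + 1×3 = 17; y_lin[7] = 5×3 + 1×1 = 16; y_lin[8] = 1×3 = 3 → [4, 18, 32, 39, 42, 37, 17, 16, 3]. Circular (length 5): y[0] = 2×2 + 5×3 + 3×1 + 5×3 + 1×4 = 41; y[1] = 2×4 + 5×2 + 3×3 + 5×1 + 1×3 = 35; y[2] = 2×3 + 5×4 + 3×2 + 5×3 + 1×1 = 48; y[3] = 2×1 + 5×3 + 3×4 + 5×2 + 1×3 = 42; y[4] = 2×3 + 5×1 + 3×3 + 5×4 + 1×2 = 42 → [41, 35, 48, 42, 42]

Linear: [4, 18, 32, 39, 42, 37, 17, 16, 3], Circular: [41, 35, 48, 42, 42]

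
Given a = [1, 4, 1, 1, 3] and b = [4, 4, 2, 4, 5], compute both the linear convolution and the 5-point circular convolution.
Linear: y_lin[0] = 1×4 = 4; y_lin[1] = 1×4 + 4×4 = 20; y_lin[2] = 1×2 + 4×4 + 1×4 = 22; y_lin[3] = 1×4 + 4×2 + 1×4 + 1×4 = 20; y_lin[4] = 1×5 + 4×4 + 1×2 + 1×4 + 3×4 = 39; y_lin[5] = 4×5 + 1×4 + 1×2 + 3×4 = 38; y_lin[6] = 1×5 + 1×4 + 3×2 = 15; y_lin[7] = 1×5 + 3×4 = 17; y_lin[8] = 3×5 = 15 → [4, 20, 22, 20, 39, 38, 15, 17, 15]. Circular (length 5): y[0] = 1×4 + 4×5 + 1×4 + 1×2 + 3×4 = 42; y[1] = 1×4 + 4×4 + 1×5 + 1×4 + 3×2 = 35; y[2] = 1×2 + 4×4 + 1×4 + 1×5 + 3×4 = 39; y[3] = 1×4 + 4×2 + 1×4 + 1×4 + 3×5 = 35; y[4] = 1×5 + 4×4 + 1×2 + 1×4 + 3×4 = 39 → [42, 35, 39, 35, 39]

Linear: [4, 20, 22, 20, 39, 38, 15, 17, 15], Circular: [42, 35, 39, 35, 39]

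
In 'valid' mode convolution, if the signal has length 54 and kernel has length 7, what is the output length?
'Valid' mode counts only positions where the kernel fully overlaps the signal: m - n + 1 = 54 - 7 + 1 = 48

48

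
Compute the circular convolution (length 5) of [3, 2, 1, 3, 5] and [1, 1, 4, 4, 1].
Use y[k] = Σ_j s[j]·t[(k-j) mod 5]. y[0] = 3×1 + 2×1 + 1×4 + 3×4 + 5×1 = 26; y[1] = 3×1 + 2×1 + 1×1 + 3×4 + 5×4 = 38; y[2] = 3×4 + 2×1 + 1×1 + 3×1 + 5×4 = 38; y[3] = 3×4 + 2×4 + 1×1 + 3×1 + 5×1 = 29; y[4] = 3×1 + 2×4 + 1×4 + 3×1 + 5×1 = 23. Result: [26, 38, 38, 29, 23]

[26, 38, 38, 29, 23]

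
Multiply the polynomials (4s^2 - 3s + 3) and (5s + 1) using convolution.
Ascending coefficients: a = [3, -3, 4], b = [1, 5]. c[0] = 3×1 = 3; c[1] = 3×5 + -3×1 = 12; c[2] = -3×5 + 4×1 = -11; c[3] = 4×5 = 20. Result coefficients: [3, 12, -11, 20] → 20s^3 - 11s^2 + 12s + 3

20s^3 - 11s^2 + 12s + 3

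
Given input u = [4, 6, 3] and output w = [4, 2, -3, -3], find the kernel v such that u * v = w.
Output length 4 = len(u) + len(v) - 1 ⇒ len(v) = 2. Solve v forward using v[k] = (w[k] - Σ_{i≥1} u[i]·v[k-i]) / u[0]: v[0] = w[0] / u[0] = 4 / 4 = 1; v[1] = (w[1] - 6×1) / u[0] = (2 - 6×1) / 4 = -1. So v = [1, -1]. Forward-check [4, 6, 3] * [1, -1]: w[0] = 4×1 = 4; w[1] = 4×-1 + 6×1 = 2; w[2] = 6×-1 + 3×1 = -3; w[3] = 3×-1 = -3 → [4, 2, -3, -3] ✓

[1, -1]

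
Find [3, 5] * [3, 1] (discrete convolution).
y[0] = 3×3 = 9; y[1] = 3×1 + 5×3 = 18; y[2] = 5×1 = 5

[9, 18, 5]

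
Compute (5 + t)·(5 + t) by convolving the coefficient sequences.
Ascending coefficients: a = [5, 1], b = [5, 1]. c[0] = 5×5 = 25; c[1] = 5×1 + 1×5 = 10; c[2] = 1×1 = 1. Result coefficients: [25, 10, 1] → 25 + 10t + t^2

25 + 10t + t^2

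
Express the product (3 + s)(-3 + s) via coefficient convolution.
Ascending coefficients: a = [3, 1], b = [-3, 1]. c[0] = 3×-3 = -9; c[1] = 3×1 + 1×-3 = 0; c[2] = 1×1 = 1. Result coefficients: [-9, 0, 1] → -9 + s^2

-9 + s^2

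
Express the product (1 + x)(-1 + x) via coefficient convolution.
Ascending coefficients: a = [1, 1], b = [-1, 1]. c[0] = 1×-1 = -1; c[1] = 1×1 + 1×-1 = 0; c[2] = 1×1 = 1. Result coefficients: [-1, 0, 1] → -1 + x^2

-1 + x^2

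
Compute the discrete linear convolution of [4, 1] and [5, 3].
y[0] = 4×5 = 20; y[1] = 4×3 + 1×5 = 17; y[2] = 1×3 = 3

[20, 17, 3]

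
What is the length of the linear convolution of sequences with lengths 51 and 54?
Linear/full convolution length: m + n - 1 = 51 + 54 - 1 = 104

104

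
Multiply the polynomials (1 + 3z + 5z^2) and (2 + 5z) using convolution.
Ascending coefficients: a = [1, 3, 5], b = [2, 5]. c[0] = 1×2 = 2; c[1] = 1×5 + 3×2 = 11; c[2] = 3×5 + 5×2 = 25; c[3] = 5×5 = 25. Result coefficients: [2, 11, 25, 25] → 2 + 11z + 25z^2 + 25z^3

2 + 11z + 25z^2 + 25z^3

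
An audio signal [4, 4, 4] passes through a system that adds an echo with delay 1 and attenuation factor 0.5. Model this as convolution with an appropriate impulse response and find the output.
Direct-path + delayed-attenuated-path model → impulse response h = [1, 0.5] (1 at lag 0, 0.5 at lag 1). Output y[n] = x[n] + 0.5·x[n - 1] (with x[n] = 0 outside 0..2): y[0] = 4 + 0.5×0 = 4; y[1] = 4 + 0.5×4 = 6.0; y[2] = 4 + 0.5×4 = 6.0; y[3] = 0 + 0.5×4 = 2.0. So y = [4, 6.0, 6.0, 2.0]

[4, 6.0, 6.0, 2.0]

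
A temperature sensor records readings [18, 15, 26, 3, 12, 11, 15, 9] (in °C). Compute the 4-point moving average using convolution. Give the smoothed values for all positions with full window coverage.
4-point moving average kernel = [1, 1, 1, 1]. Apply in 'valid' mode (full window coverage): avg[0] = (18 + 15 + 26 + 3) / 4 = 15.5; avg[1] = (15 + 26 + 3 + 12) / 4 = 14.0; avg[2] = (26 + 3 + 12 + 11) / 4 = 13.0; avg[3] = (3 + 12 + 11 + 15) / 4 = 10.25; avg[4] = (12 + 11 + 15 + 9) / 4 = 11.75. Smoothed values: [15.5, 14.0, 13.0, 10.25, 11.75]

[15.5, 14.0, 13.0, 10.25, 11.75]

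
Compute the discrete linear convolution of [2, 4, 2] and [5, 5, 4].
y[0] = 2×5 = 10; y[1] = 2×5 + 4×5 = 30; y[2] = 2×4 + 4×5 + 2×5 = 38; y[3] = 4×4 + 2×5 = 26; y[4] = 2×4 = 8

[10, 30, 38, 26, 8]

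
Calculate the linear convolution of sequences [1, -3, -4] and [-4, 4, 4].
y[0] = 1×-4 = -4; y[1] = 1×4 + -3×-4 = 16; y[2] = 1×4 + -3×4 + -4×-4 = 8; y[3] = -3×4 + -4×4 = -28; y[4] = -4×4 = -16

[-4, 16, 8, -28, -16]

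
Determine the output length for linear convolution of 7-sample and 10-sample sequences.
Linear/full convolution length: m + n - 1 = 7 + 10 - 1 = 16

16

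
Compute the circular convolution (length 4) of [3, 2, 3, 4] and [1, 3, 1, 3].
Use y[k] = Σ_j x[j]·h[(k-j) mod 4]. y[0] = 3×1 + 2×3 + 3×1 + 4×3 = 24; y[1] = 3×3 + 2×1 + 3×3 + 4×1 = 24; y[2] = 3×1 + 2×3 + 3×1 + 4×3 = 24; y[3] = 3×3 + 2×1 + 3×3 + 4×1 = 24. Result: [24, 24, 24, 24]

[24, 24, 24, 24]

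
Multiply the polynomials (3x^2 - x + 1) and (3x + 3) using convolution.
Ascending coefficients: a = [1, -1, 3], b = [3, 3]. c[0] = 1×3 = 3; c[1] = 1×3 + -1×3 = 0; c[2] = -1×3 + 3×3 = 6; c[3] = 3×3 = 9. Result coefficients: [3, 0, 6, 9] → 9x^3 + 6x^2 + 3

9x^3 + 6x^2 + 3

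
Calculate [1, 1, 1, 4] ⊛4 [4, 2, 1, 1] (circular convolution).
Use y[k] = Σ_j a[j]·b[(k-j) mod 4]. y[0] = 1×4 + 1×1 + 1×1 + 4×2 = 14; y[1] = 1×2 + 1×4 + 1×1 + 4×1 = 11; y[2] = 1×1 + 1×2 + 1×4 + 4×1 = 11; y[3] = 1×1 + 1×1 + 1×2 + 4×4 = 20. Result: [14, 11, 11, 20]

[14, 11, 11, 20]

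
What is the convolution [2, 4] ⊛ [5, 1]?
y[0] = 2×5 = 10; y[1] = 2×1 + 4×5 = 22; y[2] = 4×1 = 4

[10, 22, 4]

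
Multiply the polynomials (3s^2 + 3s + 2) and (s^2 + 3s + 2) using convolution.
Ascending coefficients: a = [2, 3, 3], b = [2, 3, 1]. c[0] = 2×2 = 4; c[1] = 2×3 + 3×2 = 12; c[2] = 2×1 + 3×3 + 3×2 = 17; c[3] = 3×1 + 3×3 = 12; c[4] = 3×1 = 3. Result coefficients: [4, 12, 17, 12, 3] → 3s^4 + 12s^3 + 17s^2 + 12s + 4

3s^4 + 12s^3 + 17s^2 + 12s + 4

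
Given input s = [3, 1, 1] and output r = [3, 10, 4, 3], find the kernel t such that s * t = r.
Output length 4 = len(s) + len(t) - 1 ⇒ len(t) = 2. Solve t forward using t[k] = (r[k] - Σ_{i≥1} s[i]·t[k-i]) / s[0]: t[0] = r[0] / s[0] = 3 / 3 = 1; t[1] = (r[1] - 1×1) / s[0] = (10 - 1×1) / 3 = 3. So t = [1, 3]. Forward-check [3, 1, 1] * [1, 3]: r[0] = 3×1 = 3; r[1] = 3×3 + 1×1 = 10; r[2] = 1×3 + 1×1 = 4; r[3] = 1×3 = 3 → [3, 10, 4, 3] ✓

[1, 3]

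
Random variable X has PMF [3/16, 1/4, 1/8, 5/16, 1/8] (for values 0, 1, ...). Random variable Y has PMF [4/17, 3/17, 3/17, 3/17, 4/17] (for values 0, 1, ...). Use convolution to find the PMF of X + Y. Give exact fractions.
P(X+Y=k) = Σ_i P(X=i)·P(Y=k-i) — a convolution of [3/16, 1/4, 1/8, 5/16, 1/8] and [4/17, 3/17, 3/17, 3/17, 4/17]. P(X+Y=0) = (3/16)×(4/17) = 3/68; P(X+Y=1) = (3/16)×(3/17) + (1/4)×(4/17) = 9/272 + 1/17 = 25/272; P(X+Y=2) = (3/16)×(3/17) + (1/4)×(3/17) + (1/8)×(4/17) = 9/272 + 3/68 + 1/34 = 29/272; P(X+Y=3) = (3/16)×(3/17) + (1/4)×(3/17) + (1/8)×(3/17) + (5/16)×(4/17) = 9/272 + 3/68 + 3/136 + 5/68 = 47/272; P(X+Y=4) = (3/16)×(4/17) + (1/4)×(3/17) + (1/8)×(3/17) + (5/16)×(3/17) + (1/8)×(4/17) = 3/68 + 3/68 + 3/136 + 15/272 + 1/34 = 53/272; P(X+Y=5) = (1/4)×(4/17) + (1/8)×(3/17) + (5/16)×(3/17) + (1/8)×(3/17) = 1/17 + 3/136 + 15/272 + 3/136 = 43/272; P(X+Y=6) = (1/8)×(4/17) + (5/16)×(3/17) + (1/8)×(3/17) = 1/34 + 15/272 + 3/136 = 29/272; P(X+Y=7) = (5/16)×(4/17) + (1/8)×(3/17) = 5/68 + 3/136 = 13/136; P(X+Y=8) = (1/8)×(4/17) = 1/34. PMF: [3/68, 25/272, 29/272, 47/272, 53/272, 43/272, 29/272, 13/136, 1/34] (sums to 1 ✓)

[3/68, 25/272, 29/272, 47/272, 53/272, 43/272, 29/272, 13/136, 1/34]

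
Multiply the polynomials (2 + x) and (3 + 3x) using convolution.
Ascending coefficients: a = [2, 1], b = [3, 3]. c[0] = 2×3 = 6; c[1] = 2×3 + 1×3 = 9; c[2] = 1×3 = 3. Result coefficients: [6, 9, 3] → 6 + 9x + 3x^2

6 + 9x + 3x^2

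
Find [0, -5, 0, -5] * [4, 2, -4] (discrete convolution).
y[0] = 0×4 = 0; y[1] = 0×2 + -5×4 = -20; y[2] = 0×-4 + -5×2 + 0×4 = -10; y[3] = -5×-4 + 0×2 + -5×4 = 0; y[4] = 0×-4 + -5×2 = -10; y[5] = -5×-4 = 20

[0, -20, -10, 0, -10, 20]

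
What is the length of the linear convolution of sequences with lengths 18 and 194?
Linear/full convolution length: m + n - 1 = 18 + 194 - 1 = 211

211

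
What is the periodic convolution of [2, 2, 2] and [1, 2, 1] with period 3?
Use y[k] = Σ_j f[j]·g[(k-j) mod 3]. y[0] = 2×1 + 2×1 + 2×2 = 8; y[1] = 2×2 + 2×1 + 2×1 = 8; y[2] = 2×1 + 2×2 + 2×1 = 8. Result: [8, 8, 8]

[8, 8, 8]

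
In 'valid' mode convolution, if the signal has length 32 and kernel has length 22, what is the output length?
'Valid' mode counts only positions where the kernel fully overlaps the signal: m - n + 1 = 32 - 22 + 1 = 11

11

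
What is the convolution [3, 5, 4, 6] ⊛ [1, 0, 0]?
y[0] = 3×1 = 3; y[1] = 3×0 + 5×1 = 5; y[2] = 3×0 + 5×0 + 4×1 = 4; y[3] = 5×0 + 4×0 + 6×1 = 6; y[4] = 4×0 + 6×0 = 0; y[5] = 6×0 = 0

[3, 5, 4, 6, 0, 0]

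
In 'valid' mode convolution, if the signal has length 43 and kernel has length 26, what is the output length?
'Valid' mode counts only positions where the kernel fully overlaps the signal: m - n + 1 = 43 - 26 + 1 = 18

18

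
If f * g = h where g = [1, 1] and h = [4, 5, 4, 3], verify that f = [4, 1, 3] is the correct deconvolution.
Forward-compute [4, 1, 3] * [1, 1]: h[0] = 4×1 = 4; h[1] = 4×1 + 1×1 = 5; h[2] = 1×1 + 3×1 = 4; h[3] = 3×1 = 3 → [4, 5, 4, 3]. Matches given h = [4, 5, 4, 3], so verified.

Verified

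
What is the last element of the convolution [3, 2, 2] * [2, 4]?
Use y[k] = Σ_i a[i]·b[k-i] at k=3. y[3] = 2×4 = 8

8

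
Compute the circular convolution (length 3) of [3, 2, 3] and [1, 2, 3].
Use y[k] = Σ_j u[j]·v[(k-j) mod 3]. y[0] = 3×1 + 2×3 + 3×2 = 15; y[1] = 3×2 + 2×1 + 3×3 = 17; y[2] = 3×3 + 2×2 + 3×1 = 16. Result: [15, 17, 16]

[15, 17, 16]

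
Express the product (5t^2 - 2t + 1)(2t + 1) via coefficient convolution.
Ascending coefficients: a = [1, -2, 5], b = [1, 2]. c[0] = 1×1 = 1; c[1] = 1×2 + -2×1 = 0; c[2] = -2×2 + 5×1 = 1; c[3] = 5×2 = 10. Result coefficients: [1, 0, 1, 10] → 10t^3 + t^2 + 1

10t^3 + t^2 + 1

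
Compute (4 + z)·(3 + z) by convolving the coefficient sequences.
Ascending coefficients: a = [4, 1], b = [3, 1]. c[0] = 4×3 = 12; c[1] = 4×1 + 1×3 = 7; c[2] = 1×1 = 1. Result coefficients: [12, 7, 1] → 12 + 7z + z^2

12 + 7z + z^2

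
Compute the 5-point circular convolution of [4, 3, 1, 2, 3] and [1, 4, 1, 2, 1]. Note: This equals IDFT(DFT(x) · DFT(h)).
Either evaluate y[k] = Σ_j x[j]·h[(k-j) mod 5] directly, or use IDFT(DFT(x) · DFT(h)). y[0] = 4×1 + 3×1 + 1×2 + 2×1 + 3×4 = 23; y[1] = 4×4 + 3×1 + 1×1 + 2×2 + 3×1 = 27; y[2] = 4×1 + 3×4 + 1×1 + 2×1 + 3×2 = 25; y[3] = 4×2 + 3×1 + 1×4 + 2×1 + 3×1 = 20; y[4] = 4×1 + 3×2 + 1×1 + 2×4 + 3×1 = 22. Result: [23, 27, 25, 20, 22]

[23, 27, 25, 20, 22]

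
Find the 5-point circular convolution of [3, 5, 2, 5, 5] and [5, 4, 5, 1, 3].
Use y[k] = Σ_j u[j]·v[(k-j) mod 5]. y[0] = 3×5 + 5×3 + 2×1 + 5×5 + 5×4 = 77; y[1] = 3×4 + 5×5 + 2×3 + 5×1 + 5×5 = 73; y[2] = 3×5 + 5×4 + 2×5 + 5×3 + 5×1 = 65; y[3] = 3×1 + 5×5 + 2×4 + 5×5 + 5×3 = 76; y[4] = 3×3 + 5×1 + 2×5 + 5×4 + 5×5 = 69. Result: [77, 73, 65, 76, 69]

[77, 73, 65, 76, 69]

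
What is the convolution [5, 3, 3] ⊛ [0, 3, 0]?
y[0] = 5×0 = 0; y[1] = 5×3 + 3×0 = 15; y[2] = 5×0 + 3×3 + 3×0 = 9; y[3] = 3×0 + 3×3 = 9; y[4] = 3×0 = 0

[0, 15, 9, 9, 0]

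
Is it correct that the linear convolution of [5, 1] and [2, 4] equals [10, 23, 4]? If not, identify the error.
Recompute linear convolution of [5, 1] and [2, 4]: y[0] = 5×2 = 10; y[1] = 5×4 + 1×2 = 22; y[2] = 1×4 = 4 → [10, 22, 4]. Compare to given [10, 23, 4]: they differ at index 1: given 23, correct 22, so answer: No

No. Error at index 1: given 23, correct 22.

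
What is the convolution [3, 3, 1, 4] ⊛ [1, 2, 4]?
y[0] = 3×1 = 3; y[1] = 3×2 + 3×1 = 9; y[2] = 3×4 + 3×2 + 1×1 = 19; y[3] = 3×4 + 1×2 + 4×1 = 18; y[4] = 1×4 + 4×2 = 12; y[5] = 4×4 = 16

[3, 9, 19, 18, 12, 16]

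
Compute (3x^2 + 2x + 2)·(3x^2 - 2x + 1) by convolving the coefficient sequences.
Ascending coefficients: a = [2, 2, 3], b = [1, -2, 3]. c[0] = 2×1 = 2; c[1] = 2×-2 + 2×1 = -2; c[2] = 2×3 + 2×-2 + 3×1 = 5; c[3] = 2×3 + 3×-2 = 0; c[4] = 3×3 = 9. Result coefficients: [2, -2, 5, 0, 9] → 9x^4 + 5x^2 - 2x + 2

9x^4 + 5x^2 - 2x + 2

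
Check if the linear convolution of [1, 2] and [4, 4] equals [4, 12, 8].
Recompute linear convolution of [1, 2] and [4, 4]: y[0] = 1×4 = 4; y[1] = 1×4 + 2×4 = 12; y[2] = 2×4 = 8 → [4, 12, 8]. Given [4, 12, 8] matches, so answer: Yes

Yes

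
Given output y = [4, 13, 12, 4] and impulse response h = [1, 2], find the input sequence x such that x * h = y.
Deconvolve y=[4, 13, 12, 4] by h=[1, 2]. Since h[0]=1, solve forward: x[0] = y[0] / 1 = 4; x[1] = (y[1] - 4×2) / 1 = 5; x[2] = (y[2] - 5×2) / 1 = 2. So x = [4, 5, 2]. Check by forward convolution: y[0] = 4×1 = 4; y[1] = 4×2 + 5×1 = 13; y[2] = 5×2 + 2×1 = 12; y[3] = 2×2 = 4

[4, 5, 2]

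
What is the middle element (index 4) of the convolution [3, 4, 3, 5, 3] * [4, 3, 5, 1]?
Use y[k] = Σ_i a[i]·b[k-i] at k=4. y[4] = 4×1 + 3×5 + 5×3 + 3×4 = 46

46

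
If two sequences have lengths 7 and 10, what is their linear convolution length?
Linear/full convolution length: m + n - 1 = 7 + 10 - 1 = 16

16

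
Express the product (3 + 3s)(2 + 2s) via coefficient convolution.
Ascending coefficients: a = [3, 3], b = [2, 2]. c[0] = 3×2 = 6; c[1] = 3×2 + 3×2 = 12; c[2] = 3×2 = 6. Result coefficients: [6, 12, 6] → 6 + 12s + 6s^2

6 + 12s + 6s^2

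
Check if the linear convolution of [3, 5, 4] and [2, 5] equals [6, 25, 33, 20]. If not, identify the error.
Recompute linear convolution of [3, 5, 4] and [2, 5]: y[0] = 3×2 = 6; y[1] = 3×5 + 5×2 = 25; y[2] = 5×5 + 4×2 = 33; y[3] = 4×5 = 20 → [6, 25, 33, 20]. Given [6, 25, 33, 20] matches, so answer: Yes

Yes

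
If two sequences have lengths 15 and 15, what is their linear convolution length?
Linear/full convolution length: m + n - 1 = 15 + 15 - 1 = 29

29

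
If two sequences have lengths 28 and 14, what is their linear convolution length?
Linear/full convolution length: m + n - 1 = 28 + 14 - 1 = 41

41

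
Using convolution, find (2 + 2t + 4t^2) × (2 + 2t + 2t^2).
Ascending coefficients: a = [2, 2, 4], b = [2, 2, 2]. c[0] = 2×2 = 4; c[1] = 2×2 + 2×2 = 8; c[2] = 2×2 + 2×2 + 4×2 = 16; c[3] = 2×2 + 4×2 = 12; c[4] = 4×2 = 8. Result coefficients: [4, 8, 16, 12, 8] → 4 + 8t + 16t^2 + 12t^3 + 8t^4

4 + 8t + 16t^2 + 12t^3 + 8t^4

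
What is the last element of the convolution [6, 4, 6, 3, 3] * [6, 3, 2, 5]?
Use y[k] = Σ_i a[i]·b[k-i] at k=7. y[7] = 3×5 = 15

15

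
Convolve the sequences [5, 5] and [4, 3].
y[0] = 5×4 = 20; y[1] = 5×3 + 5×4 = 35; y[2] = 5×3 = 15

[20, 35, 15]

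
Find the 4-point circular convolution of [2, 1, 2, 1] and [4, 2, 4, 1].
Use y[k] = Σ_j s[j]·t[(k-j) mod 4]. y[0] = 2×4 + 1×1 + 2×4 + 1×2 = 19; y[1] = 2×2 + 1×4 + 2×1 + 1×4 = 14; y[2] = 2×4 + 1×2 + 2×4 + 1×1 = 19; y[3] = 2×1 + 1×4 + 2×2 + 1×4 = 14. Result: [19, 14, 19, 14]

[19, 14, 19, 14]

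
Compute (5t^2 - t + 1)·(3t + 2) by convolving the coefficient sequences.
Ascending coefficients: a = [1, -1, 5], b = [2, 3]. c[0] = 1×2 = 2; c[1] = 1×3 + -1×2 = 1; c[2] = -1×3 + 5×2 = 7; c[3] = 5×3 = 15. Result coefficients: [2, 1, 7, 15] → 15t^3 + 7t^2 + t + 2

15t^3 + 7t^2 + t + 2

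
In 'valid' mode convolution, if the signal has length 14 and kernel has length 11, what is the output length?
'Valid' mode counts only positions where the kernel fully overlaps the signal: m - n + 1 = 14 - 11 + 1 = 4

4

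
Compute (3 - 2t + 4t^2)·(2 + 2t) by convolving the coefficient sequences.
Ascending coefficients: a = [3, -2, 4], b = [2, 2]. c[0] = 3×2 = 6; c[1] = 3×2 + -2×2 = 2; c[2] = -2×2 + 4×2 = 4; c[3] = 4×2 = 8. Result coefficients: [6, 2, 4, 8] → 6 + 2t + 4t^2 + 8t^3

6 + 2t + 4t^2 + 8t^3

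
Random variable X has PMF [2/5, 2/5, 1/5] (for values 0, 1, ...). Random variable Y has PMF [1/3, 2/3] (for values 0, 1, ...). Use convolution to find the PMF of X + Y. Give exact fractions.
P(X+Y=k) = Σ_i P(X=i)·P(Y=k-i) — a convolution of [2/5, 2/5, 1/5] and [1/3, 2/3]. P(X+Y=0) = (2/5)×(1/3) = 2/15; P(X+Y=1) = (2/5)×(2/3) + (2/5)×(1/3) = 4/15 + 2/15 = 2/5; P(X+Y=2) = (2/5)×(2/3) + (1/5)×(1/3) = 4/15 + 1/15 = 1/3; P(X+Y=3) = (1/5)×(2/3) = 2/15. PMF: [2/15, 2/5, 1/3, 2/15] (sums to 1 ✓)

[2/15, 2/5, 1/3, 2/15]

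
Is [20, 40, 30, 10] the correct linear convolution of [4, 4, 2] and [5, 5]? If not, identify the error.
Recompute linear convolution of [4, 4, 2] and [5, 5]: y[0] = 4×5 = 20; y[1] = 4×5 + 4×5 = 40; y[2] = 4×5 + 2×5 = 30; y[3] = 2×5 = 10 → [20, 40, 30, 10]. Given [20, 40, 30, 10] matches, so answer: Yes

Yes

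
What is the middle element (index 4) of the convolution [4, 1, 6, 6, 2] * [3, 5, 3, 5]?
Use y[k] = Σ_i a[i]·b[k-i] at k=4. y[4] = 1×5 + 6×3 + 6×5 + 2×3 = 59

59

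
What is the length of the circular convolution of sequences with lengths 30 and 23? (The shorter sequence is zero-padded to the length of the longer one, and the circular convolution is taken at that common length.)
Circular convolution (zero-padding the shorter input) has length max(m, n) = max(30, 23) = 30

30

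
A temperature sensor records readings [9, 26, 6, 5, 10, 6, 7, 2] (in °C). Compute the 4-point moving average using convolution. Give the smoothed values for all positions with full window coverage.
4-point moving average kernel = [1, 1, 1, 1]. Apply in 'valid' mode (full window coverage): avg[0] = (9 + 26 + 6 + 5) / 4 = 11.5; avg[1] = (26 + 6 + 5 + 10) / 4 = 11.75; avg[2] = (6 + 5 + 10 + 6) / 4 = 6.75; avg[3] = (5 + 10 + 6 + 7) / 4 = 7.0; avg[4] = (10 + 6 + 7 + 2) / 4 = 6.25. Smoothed values: [11.5, 11.75, 6.75, 7.0, 6.25]

[11.5, 11.75, 6.75, 7.0, 6.25]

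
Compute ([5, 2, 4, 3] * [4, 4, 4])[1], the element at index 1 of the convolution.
Use y[k] = Σ_i a[i]·b[k-i] at k=1. y[1] = 5×4 + 2×4 = 28

28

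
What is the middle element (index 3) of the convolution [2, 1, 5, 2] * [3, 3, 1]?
Use y[k] = Σ_i a[i]·b[k-i] at k=3. y[3] = 1×1 + 5×3 + 2×3 = 22

22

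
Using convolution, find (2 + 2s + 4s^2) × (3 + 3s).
Ascending coefficients: a = [2, 2, 4], b = [3, 3]. c[0] = 2×3 = 6; c[1] = 2×3 + 2×3 = 12; c[2] = 2×3 + 4×3 = 18; c[3] = 4×3 = 12. Result coefficients: [6, 12, 18, 12] → 6 + 12s + 18s^2 + 12s^3

6 + 12s + 18s^2 + 12s^3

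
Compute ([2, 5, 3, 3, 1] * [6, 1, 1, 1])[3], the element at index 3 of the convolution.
Use y[k] = Σ_i a[i]·b[k-i] at k=3. y[3] = 2×1 + 5×1 + 3×1 + 3×6 = 28

28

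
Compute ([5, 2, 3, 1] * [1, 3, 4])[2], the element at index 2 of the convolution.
Use y[k] = Σ_i a[i]·b[k-i] at k=2. y[2] = 5×4 + 2×3 + 3×1 = 29

29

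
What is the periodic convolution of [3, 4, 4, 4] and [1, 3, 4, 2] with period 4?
Use y[k] = Σ_j f[j]·g[(k-j) mod 4]. y[0] = 3×1 + 4×2 + 4×4 + 4×3 = 39; y[1] = 3×3 + 4×1 + 4×2 + 4×4 = 37; y[2] = 3×4 + 4×3 + 4×1 + 4×2 = 36; y[3] = 3×2 + 4×4 + 4×3 + 4×1 = 38. Result: [39, 37, 36, 38]

[39, 37, 36, 38]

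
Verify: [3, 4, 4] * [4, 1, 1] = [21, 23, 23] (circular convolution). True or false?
Recompute circular convolution of [3, 4, 4] and [4, 1, 1]: y[0] = 3×4 + 4×1 + 4×1 = 20; y[1] = 3×1 + 4×4 + 4×1 = 23; y[2] = 3×1 + 4×1 + 4×4 = 23 → [20, 23, 23]. Compare to given [21, 23, 23]: they differ at index 0: given 21, correct 20, so answer: No

No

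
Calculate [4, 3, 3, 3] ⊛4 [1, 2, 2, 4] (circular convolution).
Use y[k] = Σ_j f[j]·g[(k-j) mod 4]. y[0] = 4×1 + 3×4 + 3×2 + 3×2 = 28; y[1] = 4×2 + 3×1 + 3×4 + 3×2 = 29; y[2] = 4×2 + 3×2 + 3×1 + 3×4 = 29; y[3] = 4×4 + 3×2 + 3×2 + 3×1 = 31. Result: [28, 29, 29, 31]

[28, 29, 29, 31]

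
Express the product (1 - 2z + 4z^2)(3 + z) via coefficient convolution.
Ascending coefficients: a = [1, -2, 4], b = [3, 1]. c[0] = 1×3 = 3; c[1] = 1×1 + -2×3 = -5; c[2] = -2×1 + 4×3 = 10; c[3] = 4×1 = 4. Result coefficients: [3, -5, 10, 4] → 3 - 5z + 10z^2 + 4z^3

3 - 5z + 10z^2 + 4z^3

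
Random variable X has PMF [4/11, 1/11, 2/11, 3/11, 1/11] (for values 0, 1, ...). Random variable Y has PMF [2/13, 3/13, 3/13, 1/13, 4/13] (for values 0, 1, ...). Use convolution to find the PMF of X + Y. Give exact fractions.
P(X+Y=k) = Σ_i P(X=i)·P(Y=k-i) — a convolution of [4/11, 1/11, 2/11, 3/11, 1/11] and [2/13, 3/13, 3/13, 1/13, 4/13]. P(X+Y=0) = (4/11)×(2/13) = 8/143; P(X+Y=1) = (4/11)×(3/13) + (1/11)×(2/13) = 12/143 + 2/143 = 14/143; P(X+Y=2) = (4/11)×(3/13) + (1/11)×(3/13) + (2/11)×(2/13) = 12/143 + 3/143 + 4/143 = 19/143; P(X+Y=3) = (4/11)×(1/13) + (1/11)×(3/13) + (2/11)×(3/13) + (3/11)×(2/13) = 4/143 + 3/143 + 6/143 + 6/143 = 19/143; P(X+Y=4) = (4/11)×(4/13) + (1/11)×(1/13) + (2/11)×(3/13) + (3/11)×(3/13) + (1/11)×(2/13) = 16/143 + 1/143 + 6/143 + 9/143 + 2/143 = 34/143; P(X+Y=5) = (1/11)×(4/13) + (2/11)×(1/13) + (3/11)×(3/13) + (1/11)×(3/13) = 4/143 + 2/143 + 9/143 + 3/143 = 18/143; P(X+Y=6) = (2/11)×(4/13) + (3/11)×(1/13) + (1/11)×(3/13) = 8/143 + 3/143 + 3/143 = 14/143; P(X+Y=7) = (3/11)×(4/13) + (1/11)×(1/13) = 12/143 + 1/143 = 1/11; P(X+Y=8) = (1/11)×(4/13) = 4/143. PMF: [8/143, 14/143, 19/143, 19/143, 34/143, 18/143, 14/143, 1/11, 4/143] (sums to 1 ✓)

[8/143, 14/143, 19/143, 19/143, 34/143, 18/143, 14/143, 1/11, 4/143]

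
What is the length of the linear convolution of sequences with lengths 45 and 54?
Linear/full convolution length: m + n - 1 = 45 + 54 - 1 = 98

98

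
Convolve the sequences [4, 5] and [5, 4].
y[0] = 4×5 = 20; y[1] = 4×4 + 5×5 = 41; y[2] = 5×4 = 20

[20, 41, 20]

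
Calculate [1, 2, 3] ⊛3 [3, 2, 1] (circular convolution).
Use y[k] = Σ_j s[j]·t[(k-j) mod 3]. y[0] = 1×3 + 2×1 + 3×2 = 11; y[1] = 1×2 + 2×3 + 3×1 = 11; y[2] = 1×1 + 2×2 + 3×3 = 14. Result: [11, 11, 14]

[11, 11, 14]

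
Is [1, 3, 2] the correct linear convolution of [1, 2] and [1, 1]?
Recompute linear convolution of [1, 2] and [1, 1]: y[0] = 1×1 = 1; y[1] = 1×1 + 2×1 = 3; y[2] = 2×1 = 2 → [1, 3, 2]. Given [1, 3, 2] matches, so answer: Yes

Yes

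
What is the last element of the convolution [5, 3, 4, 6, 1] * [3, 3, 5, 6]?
Use y[k] = Σ_i a[i]·b[k-i] at k=7. y[7] = 1×6 = 6

6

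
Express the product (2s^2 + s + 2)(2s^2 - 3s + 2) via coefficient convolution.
Ascending coefficients: a = [2, 1, 2], b = [2, -3, 2]. c[0] = 2×2 = 4; c[1] = 2×-3 + 1×2 = -4; c[2] = 2×2 + 1×-3 + 2×2 = 5; c[3] = 1×2 + 2×-3 = -4; c[4] = 2×2 = 4. Result coefficients: [4, -4, 5, -4, 4] → 4s^4 - 4s^3 + 5s^2 - 4s + 4

4s^4 - 4s^3 + 5s^2 - 4s + 4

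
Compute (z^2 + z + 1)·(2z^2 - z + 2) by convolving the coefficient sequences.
Ascending coefficients: a = [1, 1, 1], b = [2, -1, 2]. c[0] = 1×2 = 2; c[1] = 1×-1 + 1×2 = 1; c[2] = 1×2 + 1×-1 + 1×2 = 3; c[3] = 1×2 + 1×-1 = 1; c[4] = 1×2 = 2. Result coefficients: [2, 1, 3, 1, 2] → 2z^4 + z^3 + 3z^2 + z + 2

2z^4 + z^3 + 3z^2 + z + 2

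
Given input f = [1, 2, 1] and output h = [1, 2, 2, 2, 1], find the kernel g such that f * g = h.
Output length 5 = len(f) + len(g) - 1 ⇒ len(g) = 3. Solve g forward using g[k] = (h[k] - Σ_{i≥1} f[i]·g[k-i]) / f[0]: g[0] = h[0] / f[0] = 1 / 1 = 1; g[1] = (h[1] - 2×1) / f[0] = (2 - 2×1) / 1 = 0; g[2] = (h[2] - 2×0 - 1×1) / f[0] = (2 - 2×0 - 1×1) / 1 = 1. So g = [1, 0, 1]. Forward-check [1, 2, 1] * [1, 0, 1]: h[0] = 1×1 = 1; h[1] = 1×0 + 2×1 = 2; h[2] = 1×1 + 2×0 + 1×1 = 2; h[3] = 2×1 + 1×0 = 2; h[4] = 1×1 = 1 → [1, 2, 2, 2, 1] ✓

[1, 0, 1]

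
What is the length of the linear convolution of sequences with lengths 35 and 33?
Linear/full convolution length: m + n - 1 = 35 + 33 - 1 = 67

67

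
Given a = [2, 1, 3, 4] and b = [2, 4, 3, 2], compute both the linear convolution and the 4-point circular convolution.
Linear: y_lin[0] = 2×2 = 4; y_lin[1] = 2×4 + 1×2 = 10; y_lin[2] = 2×3 + 1×4 + 3×2 = 16; y_lin[3] = 2×2 + 1×3 + 3×4 + 4×2 = 27; y_lin[4] = 1×2 + 3×3 + 4×4 = 27; y_lin[5] = 3×2 + 4×3 = 18; y_lin[6] = 4×2 = 8 → [4, 10, 16, 27, 27, 18, 8]. Circular (length 4): y[0] = 2×2 + 1×2 + 3×3 + 4×4 = 31; y[1] = 2×4 + 1×2 + 3×2 + 4×3 = 28; y[2] = 2×3 + 1×4 + 3×2 + 4×2 = 24; y[3] = 2×2 + 1×3 + 3×4 + 4×2 = 27 → [31, 28, 24, 27]

Linear: [4, 10, 16, 27, 27, 18, 8], Circular: [31, 28, 24, 27]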